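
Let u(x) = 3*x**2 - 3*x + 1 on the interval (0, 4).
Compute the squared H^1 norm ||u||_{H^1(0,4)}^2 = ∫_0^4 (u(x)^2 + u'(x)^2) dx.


||u||_{H^1}^2 = 7416/5

The H^1 norm (squared) on an interval (0, L) is
  ||u||_{H^1}^2 = ∫_0^L u(x)^2 dx + ∫_0^L u'(x)^2 dx.
Compute u'(x) = 6*x - 3.
Then u(x)^2 = 9*x**4 - 18*x**3 + 15*x**2 - 6*x + 1 and u'(x)^2 = 36*x**2 - 36*x + 9.
Integrate each monomial from 0 to 4 using ∫_0^4 c·x^n dx = c·4^(n+1)/(n+1):
  ∫_0^4 u(x)^2 dx = ∫_0^4 (9*x^4 - 18*x^3 + 15*x^2 - 6*x + 1) dx. Term by term:
    ∫_0^4 9*x^4 dx = 9216/5;  ∫_0^4 -18*x^3 dx = -1152;  ∫_0^4 15*x^2 dx = 320;
    ∫_0^4 -6*x dx = -48;  ∫_0^4 1 dx = 4.
  Sum: 9216/5 − 1152 + 320 − 48 + 4 = 4836/5.
  ∫_0^4 u'(x)^2 dx = ∫_0^4 (36*x^2 - 36*x + 9) dx. Term by term:
    ∫_0^4 36*x^2 dx = 768;  ∫_0^4 -36*x dx = -288;  ∫_0^4 9 dx = 36.
  Sum: 768 − 288 + 36 = 516.
Adding: ||u||_{H^1}^2 = 4836/5 + 516 = 7416/5.


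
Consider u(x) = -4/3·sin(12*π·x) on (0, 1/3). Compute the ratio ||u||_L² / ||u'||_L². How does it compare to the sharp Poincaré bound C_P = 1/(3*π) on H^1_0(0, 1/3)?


||u||_L² / ||u'||_L² = 1/(12*π) < C_P = 1/(3*π).

u(x) = -4/3·sin(12*π·x), so u'(x) = -16*π*cos(12*π*x).
Writing u(x) = A·sin(kπx/L) with A = -4/3 and k = 4, use ∫_0^L sin²(kπx/L) dx = L/2 and ∫_0^L cos²(kπx/L) dx = L/2.
u² = 16/9·sin²(12*π·x) and (u')² = 256*π^2·cos²(12*π·x), and each of sin², cos² integrates to L/2 = 1/6 over (0, 1/3).
∫_0^1/3 u² dx = 8/27, so ||u||_L² = 2*sqrt(6)/9.
∫_0^1/3 (u')² dx = 128*π^2/3, so ||u'||_L² = 8*sqrt(6)*π/3.
Ratio ||u||_L² / ||u'||_L² = 1/(12*π).
Sharp Poincaré constant on H^1_0(0, 1/3) is C_P = L/π = 1/(3*π), achieved by sin(3*π·x).
This is the k = 4 harmonic; the ratio L/(kπ) is strictly less than C_P = L/π, consistent with the sharp inequality ||u||_L² ≤ C_P ||u'||_L².


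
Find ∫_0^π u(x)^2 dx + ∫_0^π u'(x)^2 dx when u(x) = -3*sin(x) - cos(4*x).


||u||_{H^1(0,π)}^2 = -68/5 + 35*π/2

u'(x) = 4*sin(4*x) - 3*cos(x).
Expand u² and (u')² and integrate term by term on (0, π), using: for integers n ≥ 1, ∫_0^π sin²(nx) dx = ∫_0^π cos²(nx) dx = π/2; for n ≠ n', ∫_0^π sin(nx)sin(n'x) dx = ∫_0^π cos(nx)cos(n'x) dx = 0; and by product-to-sum, ∫_0^π sin(nx)cos(n'x) dx = ½∫_0^π [sin((n+n')x) + sin((n−n')x)] dx, which is 0 when n+n' is even and 2n/(n²−n'²) when n+n' is odd (it need not vanish on (0, π)).
  u² squared terms: (-1)²·∫cos(4x)² dx = 1·π/2 = π/2;  (-3)²·∫sin(x)² dx = 9·π/2 = 9*π/2.
  u² cross terms: 2·(-1)·(-3)·∫cos(4x)·sin(x) dx = 6·(-2/15) = -4/5.
  So ∫_0^π u² dx = π/2 + 9*π/2 − 4/5 = -4/5 + 5*π.
  (u')² squared terms: (-3)²·∫cos(x)² dx = 9·π/2 = 9*π/2;  (4)²·∫sin(4x)² dx = 16·π/2 = 8*π.
  (u')² cross terms: 2·(-3)·(4)·∫cos(x)·sin(4x) dx = -24·(8/15) = -64/5.
  So ∫_0^π (u')² dx = 9*π/2 + 8*π − 64/5 = -64/5 + 25*π/2.
||u||_{H^1}^2 = (-4/5 + 5*π) + (-64/5 + 25*π/2) = -68/5 + 35*π/2.


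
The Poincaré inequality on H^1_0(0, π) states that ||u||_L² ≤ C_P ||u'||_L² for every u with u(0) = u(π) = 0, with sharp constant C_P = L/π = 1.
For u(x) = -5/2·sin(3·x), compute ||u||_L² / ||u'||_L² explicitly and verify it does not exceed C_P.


||u||_L² / ||u'||_L² = 1/3 < C_P = 1.

u(x) = -5/2·sin(3·x), so u'(x) = -15*cos(3*x)/2.
Writing u(x) = A·sin(kπx/L) with A = -5/2 and k = 3, use ∫_0^L sin²(kπx/L) dx = L/2 and ∫_0^L cos²(kπx/L) dx = L/2.
u² = 25/4·sin²(3·x) and (u')² = 225/4·cos²(3·x), and each of sin², cos² integrates to L/2 = π/2 over (0, π).
∫_0^π u² dx = 25*π/8, so ||u||_L² = 5*sqrt(2)*sqrt(π)/4.
∫_0^π (u')² dx = 225*π/8, so ||u'||_L² = 15*sqrt(2)*sqrt(π)/4.
Ratio ||u||_L² / ||u'||_L² = 1/3.
Sharp Poincaré constant on H^1_0(0, π) is C_P = L/π = 1, achieved by sin(x).
This is the k = 3 harmonic; the ratio L/(kπ) is strictly less than C_P = L/π, consistent with the sharp inequality ||u||_L² ≤ C_P ||u'||_L².


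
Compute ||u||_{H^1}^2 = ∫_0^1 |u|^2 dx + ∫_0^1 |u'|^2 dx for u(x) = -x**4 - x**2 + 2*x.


||u||_{H^1}^2 = 971/315

The H^1 norm (squared) on an interval (0, L) is
  ||u||_{H^1}^2 = ∫_0^L u(x)^2 dx + ∫_0^L u'(x)^2 dx.
Compute u'(x) = -4*x**3 - 2*x + 2.
Then u(x)^2 = x**8 + 2*x**6 - 4*x**5 + x**4 - 4*x**3 + 4*x**2 and u'(x)^2 = 16*x**6 + 16*x**4 - 16*x**3 + 4*x**2 - 8*x + 4.
Integrate each monomial from 0 to 1 using ∫_0^1 c·x^n dx = c·1^(n+1)/(n+1):
  ∫_0^1 u(x)^2 dx = ∫_0^1 (x^8 + 2*x^6 - 4*x^5 + x^4 - 4*x^3 + 4*x^2) dx. Term by term:
    ∫_0^1 x^8 dx = 1/9;  ∫_0^1 2*x^6 dx = 2/7;  ∫_0^1 -4*x^5 dx = -2/3;
    ∫_0^1 x^4 dx = 1/5;  ∫_0^1 -4*x^3 dx = -1;  ∫_0^1 4*x^2 dx = 4/3.
  Sum: 1/9 + 2/7 − 2/3 + 1/5 − 1 + 4/3 = 83/315.
  ∫_0^1 u'(x)^2 dx = ∫_0^1 (16*x^6 + 16*x^4 - 16*x^3 + 4*x^2 - 8*x + 4) dx. Term by term:
    ∫_0^1 16*x^6 dx = 16/7;  ∫_0^1 16*x^4 dx = 16/5;  ∫_0^1 -16*x^3 dx = -4;
    ∫_0^1 4*x^2 dx = 4/3;  ∫_0^1 -8*x dx = -4;  ∫_0^1 4 dx = 4.
  Sum: 16/7 + 16/5 − 4 + 4/3 − 4 + 4 = 296/105.
Adding: ||u||_{H^1}^2 = 83/315 + 296/105 = 971/315.


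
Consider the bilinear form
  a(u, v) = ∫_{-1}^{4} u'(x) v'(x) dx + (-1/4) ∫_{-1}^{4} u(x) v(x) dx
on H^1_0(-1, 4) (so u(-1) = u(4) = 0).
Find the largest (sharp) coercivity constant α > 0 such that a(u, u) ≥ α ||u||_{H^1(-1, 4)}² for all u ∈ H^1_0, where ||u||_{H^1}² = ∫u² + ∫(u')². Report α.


α = (-25/4 + π^2)/(π^2 + 25)

Coercivity of a(·,·) on H^1_0(-1, 4) means a(u, u) ≥ α ||u||_{H^1}² for every u ∈ H^1_0.
The interval has length L = 5, and Poincaré/coercivity depend only on L. Here a(u, u) = ∫(u')² + (-1/4)·∫u².
Here c = -1/4 < 0 with |c| < (π/L)² = π^2/25, so coercivity still holds. The condition a(u,u) ≥ α||u||_{H^1}² reads (1−α)∫(u')² ≥ (α−c)∫u². Any admissible α is ≤ 1 (rapidly oscillating u have ∫u²/∫(u')² → 0), and α = 1 would force 0 ≥ (1−c)∫u², impossible since c < 1; so 1−α > 0. By the sharp Poincaré inequality on H^1_0 of an interval of length L, ∫(u')² ≥ (π/L)²∫u² with equality for the first sine mode sin(π(x−x₀)/L) (x₀ the left endpoint), so the inequality holds for all u iff (1−α)(π/L)² ≥ α − c, i.e. α ≤ ((π/L)² + c)/((π/L)² + 1) = (1 + c(L/π)²)/(1 + (L/π)²). (Direct route, valid since c ≤ 0: Poincaré gives c∫u² ≥ c(L/π)²∫(u')², so a(u,u) ≥ (1 + c(L/π)²)∫(u')², while ||u||_{H^1}² ≤ (1 + (L/π)²)∫(u')²; dividing yields the same α.) With (π/L)² = π^2/25 and c = -1/4, the largest admissible constant is α = ((π/L)² + c)/((π/L)² + 1).
Simplifying, α = (-25/4 + π^2)/(π^2 + 25).


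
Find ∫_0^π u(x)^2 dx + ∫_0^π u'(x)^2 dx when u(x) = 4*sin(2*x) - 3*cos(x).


||u||_{H^1(0,π)}^2 = -64 + 49*π

u'(x) = 3*sin(x) + 8*cos(2*x).
Expand u² and (u')² and integrate term by term on (0, π), using: for integers n ≥ 1, ∫_0^π sin²(nx) dx = ∫_0^π cos²(nx) dx = π/2; for n ≠ n', ∫_0^π sin(nx)sin(n'x) dx = ∫_0^π cos(nx)cos(n'x) dx = 0; and by product-to-sum, ∫_0^π sin(nx)cos(n'x) dx = ½∫_0^π [sin((n+n')x) + sin((n−n')x)] dx, which is 0 when n+n' is even and 2n/(n²−n'²) when n+n' is odd (it need not vanish on (0, π)).
  u² squared terms: (-3)²·∫cos(x)² dx = 9·π/2 = 9*π/2;  (4)²·∫sin(2x)² dx = 16·π/2 = 8*π.
  u² cross terms: 2·(-3)·(4)·∫cos(x)·sin(2x) dx = -24·(4/3) = -32.
  So ∫_0^π u² dx = 9*π/2 + 8*π − 32 = -32 + 25*π/2.
  (u')² squared terms: (3)²·∫sin(x)² dx = 9·π/2 = 9*π/2;  (8)²·∫cos(2x)² dx = 64·π/2 = 32*π.
  (u')² cross terms: 2·(3)·(8)·∫sin(x)·cos(2x) dx = 48·(-2/3) = -32.
  So ∫_0^π (u')² dx = 9*π/2 + 32*π − 32 = -32 + 73*π/2.
||u||_{H^1}^2 = (-32 + 25*π/2) + (-32 + 73*π/2) = -64 + 49*π.


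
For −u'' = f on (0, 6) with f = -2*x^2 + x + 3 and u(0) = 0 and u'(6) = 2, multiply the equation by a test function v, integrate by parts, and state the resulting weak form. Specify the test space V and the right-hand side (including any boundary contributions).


V = {v ∈ H^1(0, 6) : v(0) = 0} (test functions vanish at x = 0 where u is specified); weak form: ∫_0^6 u'v' dx = ∫_0^6 (-2*x^2 + x + 3) v dx + 2·v(6) for all v ∈ V.

Multiply both sides by a test function v and integrate from 0 to 6:
  ∫_0^6 −u''(x) v(x) dx = ∫_0^6 f(x) v(x) dx.
Integrate the LHS by parts once:
  ∫_0^6 −u'' v dx = −[u'(x) v(x)]_0^6 + ∫_0^6 u'(x) v'(x) dx.
Thus ∫_0^6 u'(x) v'(x) dx = ∫_0^6 f(x) v(x) dx + [u'(x) v(x)]_0^6.
Choose V so that boundary terms are either known or forced to vanish.
Mixed BC: u(0) = 0 (Dirichlet) and u'(6) = 2 (Neumann). Define V = {v ∈ H^1(0, 6) : v(0) = 0}. Then [u' v]_0^6 = u'(6)·v(6) − u'(0)·0 = 2·v(6).
Weak formulation: find u (satisfying any essential BC) such that ∫_0^6 u'(x) v'(x) dx = ∫_0^6 f v dx + 2·v(6) for all v ∈ V (Dirichlet at 0 absorbed into V; Neumann datum at x = 6 contributes the boundary term).
Substituting f(x) = -2*x^2 + x + 3, the right-hand side is ∫_0^6 (-2*x^2 + x + 3) v dx + 2·v(6).


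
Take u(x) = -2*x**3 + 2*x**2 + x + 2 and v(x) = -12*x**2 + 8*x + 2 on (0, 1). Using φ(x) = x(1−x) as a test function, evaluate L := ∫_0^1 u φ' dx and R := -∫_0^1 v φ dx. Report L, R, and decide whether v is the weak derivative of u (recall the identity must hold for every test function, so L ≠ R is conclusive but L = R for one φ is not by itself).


LHS = -1/5, RHS = -2/5. No, v is not the weak derivative of u.

u(x) = -2*x**3 + 2*x**2 + x + 2, classical derivative u'(x) = -6*x**2 + 4*x + 1.
φ(x) = x(1−x), so φ'(x) = 1 - 2*x.
Note φ(0) = φ(1) = 0, so the boundary term u·φ vanishes.
LHS = ∫_0^1 u(x) φ'(x) dx = ∫_0^1 (4*x^4 - 6*x^3 - 3*x + 2) dx. Term by term:
  ∫_0^1 4*x^4 dx = 4/5;  ∫_0^1 -6*x^3 dx = -3/2;  ∫_0^1 -3*x dx = -3/2;
  ∫_0^1 2 dx = 2.
Sum: 4/5 − 3/2 − 3/2 + 2 = -1/5.
So LHS = -1/5.
∫_0^1 v(x) φ(x) dx = ∫_0^1 (12*x^4 - 20*x^3 + 6*x^2 + 2*x) dx. Term by term:
  ∫_0^1 12*x^4 dx = 12/5;  ∫_0^1 -20*x^3 dx = -5;  ∫_0^1 6*x^2 dx = 2;
  ∫_0^1 2*x dx = 1.
Sum: 12/5 − 5 + 2 + 1 = 2/5.
So RHS = -∫_0^1 v(x) φ(x) dx = -2/5.
LHS − RHS = 1/5 ≠ 0, so the identity fails.
(For a valid weak derivative the identity must hold for EVERY test function, in particular this one. The failure shows v is NOT the weak derivative of u.)
Correct weak derivative would be u'(x) = -6*x**2 + 4*x + 1.


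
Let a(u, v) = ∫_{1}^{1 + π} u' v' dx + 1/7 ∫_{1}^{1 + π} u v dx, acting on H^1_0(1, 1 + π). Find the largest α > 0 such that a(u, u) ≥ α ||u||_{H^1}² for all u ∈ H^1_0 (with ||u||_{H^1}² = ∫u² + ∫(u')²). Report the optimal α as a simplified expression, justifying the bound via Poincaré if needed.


α = 4/7

Coercivity of a(·,·) on H^1_0(1, 1 + π) means a(u, u) ≥ α ||u||_{H^1}² for every u ∈ H^1_0.
The interval has length L = π, and Poincaré/coercivity depend only on L. Here a(u, u) = ∫(u')² + (1/7)·∫u².
Here 0 < c = 1/7 < 1. The condition a(u,u) ≥ α||u||_{H^1}² reads (1−α)∫(u')² ≥ (α−c)∫u². Any admissible α is ≤ 1 (rapidly oscillating u have ∫u²/∫(u')² → 0), and α = 1 would force 0 ≥ (1−c)∫u², impossible since c < 1; so 1−α > 0. By the sharp Poincaré inequality on H^1_0 of an interval of length L, ∫(u')² ≥ (π/L)²∫u² with equality for the first sine mode sin(π(x−x₀)/L) (x₀ the left endpoint), so the inequality holds for all u iff (1−α)(π/L)² ≥ α − c, i.e. α ≤ ((π/L)² + c)/((π/L)² + 1) = (1 + c(L/π)²)/(1 + (L/π)²). With (π/L)² = 1 and c = 1/7, the largest admissible constant is α = ((π/L)² + c)/((π/L)² + 1).
Simplifying, α = 4/7.


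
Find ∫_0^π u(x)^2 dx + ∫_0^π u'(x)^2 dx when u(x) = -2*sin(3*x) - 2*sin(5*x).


||u||_{H^1(0,π)}^2 = 72*π

u'(x) = -6*cos(3*x) - 10*cos(5*x).
Expand u² and (u')² and integrate term by term on (0, π), using: for integers n ≥ 1, ∫_0^π sin²(nx) dx = ∫_0^π cos²(nx) dx = π/2; for n ≠ n', ∫_0^π sin(nx)sin(n'x) dx = ∫_0^π cos(nx)cos(n'x) dx = 0; and by product-to-sum, ∫_0^π sin(nx)cos(n'x) dx = ½∫_0^π [sin((n+n')x) + sin((n−n')x)] dx, which is 0 when n+n' is even and 2n/(n²−n'²) when n+n' is odd (it need not vanish on (0, π)).
  u² squared terms: (-2)²·∫sin(3x)² dx = 4·π/2 = 2*π;  (-2)²·∫sin(5x)² dx = 4·π/2 = 2*π.
  u² cross terms: 2·(-2)·(-2)·∫sin(3x)·sin(5x) dx = 8·(0) = 0.
  So ∫_0^π u² dx = 2*π + 2*π + 0 = 4*π.
  (u')² squared terms: (-10)²·∫cos(5x)² dx = 100·π/2 = 50*π;  (-6)²·∫cos(3x)² dx = 36·π/2 = 18*π.
  (u')² cross terms: 2·(-10)·(-6)·∫cos(5x)·cos(3x) dx = 120·(0) = 0.
  So ∫_0^π (u')² dx = 50*π + 18*π + 0 = 68*π.
||u||_{H^1}^2 = (4*π) + (68*π) = 72*π.


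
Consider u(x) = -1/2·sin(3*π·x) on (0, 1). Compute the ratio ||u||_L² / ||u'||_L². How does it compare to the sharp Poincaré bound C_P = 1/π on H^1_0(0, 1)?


||u||_L² / ||u'||_L² = 1/(3*π) < C_P = 1/π.

u(x) = -1/2·sin(3*π·x), so u'(x) = -3*π*cos(3*π*x)/2.
Writing u(x) = A·sin(kπx/L) with A = -1/2 and k = 3, use ∫_0^L sin²(kπx/L) dx = L/2 and ∫_0^L cos²(kπx/L) dx = L/2.
u² = 1/4·sin²(3*π·x) and (u')² = 9*π^2/4·cos²(3*π·x), and each of sin², cos² integrates to L/2 = 1/2 over (0, 1).
∫_0^1 u² dx = 1/8, so ||u||_L² = sqrt(2)/4.
∫_0^1 (u')² dx = 9*π^2/8, so ||u'||_L² = 3*sqrt(2)*π/4.
Ratio ||u||_L² / ||u'||_L² = 1/(3*π).
Sharp Poincaré constant on H^1_0(0, 1) is C_P = L/π = 1/π, achieved by sin(π·x).
This is the k = 3 harmonic; the ratio L/(kπ) is strictly less than C_P = L/π, consistent with the sharp inequality ||u||_L² ≤ C_P ||u'||_L².


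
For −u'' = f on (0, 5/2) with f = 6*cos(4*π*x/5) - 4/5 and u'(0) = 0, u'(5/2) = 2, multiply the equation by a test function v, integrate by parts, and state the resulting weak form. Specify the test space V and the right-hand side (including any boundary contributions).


V = H^1(0, 5/2) (v unrestricted at boundary; u is determined up to an additive constant); weak form: ∫_0^5/2 u'v' dx = ∫_0^5/2 (6*cos(4*π*x/5) - 4/5) v dx + 2·v(5/2) for all v ∈ V.

Multiply both sides by a test function v and integrate from 0 to 5/2:
  ∫_0^5/2 −u''(x) v(x) dx = ∫_0^5/2 f(x) v(x) dx.
Integrate the LHS by parts once:
  ∫_0^5/2 −u'' v dx = −[u'(x) v(x)]_0^5/2 + ∫_0^5/2 u'(x) v'(x) dx.
Thus ∫_0^5/2 u'(x) v'(x) dx = ∫_0^5/2 f(x) v(x) dx + [u'(x) v(x)]_0^5/2.
Choose V so that boundary terms are either known or forced to vanish.
u has inhomogeneous Neumann u'(0) = 0, u'(5/2) = 2. [u' v]_0^5/2 = (2)·v(5/2) − (0)·v(0) = 2·v(5/2). Take V = H^1(0, 5/2); boundary term becomes part of RHS.
Weak formulation: find u (satisfying any essential BC) such that ∫_0^5/2 u'(x) v'(x) dx = ∫_0^5/2 f v dx + 2·v(5/2) for all v ∈ V (Neumann data are natural BCs: they enter the RHS as boundary terms).
Substituting f(x) = 6*cos(4*π*x/5) - 4/5, the right-hand side is ∫_0^5/2 (6*cos(4*π*x/5) - 4/5) v dx + 2·v(5/2).
Compatibility check (pure Neumann): taking v ≡ 1 ∈ V gives 0 = ∫_0^5/2 f dx + (2) − (0), i.e. ∫_0^5/2 f dx must equal u'(0) − u'(5/2) = -2. Indeed ∫_0^5/2 (6*cos(4*π*x/5) - 4/5) dx = -2, so the data are compatible. The solution is then unique only up to an additive constant (fix it e.g. by requiring ∫_0^5/2 u dx = 0).


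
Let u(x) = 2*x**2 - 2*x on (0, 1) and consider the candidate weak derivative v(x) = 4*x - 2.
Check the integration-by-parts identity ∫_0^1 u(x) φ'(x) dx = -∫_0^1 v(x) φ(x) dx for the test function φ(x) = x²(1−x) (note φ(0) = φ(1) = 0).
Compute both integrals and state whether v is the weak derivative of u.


LHS = -1/30, RHS = -1/30. Yes, v = u' weakly.

u(x) = 2*x**2 - 2*x, classical derivative u'(x) = 4*x - 2.
φ(x) = x²(1−x), so φ'(x) = x*(2 - 3*x).
Note φ(0) = φ(1) = 0, so the boundary term u·φ vanishes.
LHS = ∫_0^1 u(x) φ'(x) dx = ∫_0^1 (-6*x^4 + 10*x^3 - 4*x^2) dx. Term by term:
  ∫_0^1 -6*x^4 dx = -6/5;  ∫_0^1 10*x^3 dx = 5/2;  ∫_0^1 -4*x^2 dx = -4/3.
Sum: -6/5 + 5/2 − 4/3 = -1/30.
So LHS = -1/30.
∫_0^1 v(x) φ(x) dx = ∫_0^1 (-4*x^4 + 6*x^3 - 2*x^2) dx. Term by term:
  ∫_0^1 -4*x^4 dx = -4/5;  ∫_0^1 6*x^3 dx = 3/2;  ∫_0^1 -2*x^2 dx = -2/3.
Sum: -4/5 + 3/2 − 2/3 = 1/30.
So RHS = -∫_0^1 v(x) φ(x) dx = -1/30.
LHS = RHS, so the identity holds for this test φ.
Moreover u is smooth here and v(x) = u'(x) = 4*x - 2 pointwise, so the identity holds for every test function. Hence v is the weak derivative of u.


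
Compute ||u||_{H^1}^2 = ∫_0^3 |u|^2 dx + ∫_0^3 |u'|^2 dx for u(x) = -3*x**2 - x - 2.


||u||_{H^1}^2 = 10869/10

The H^1 norm (squared) on an interval (0, L) is
  ||u||_{H^1}^2 = ∫_0^L u(x)^2 dx + ∫_0^L u'(x)^2 dx.
Compute u'(x) = -6*x - 1.
Then u(x)^2 = 9*x**4 + 6*x**3 + 13*x**2 + 4*x + 4 and u'(x)^2 = 36*x**2 + 12*x + 1.
Integrate each monomial from 0 to 3 using ∫_0^3 c·x^n dx = c·3^(n+1)/(n+1):
  ∫_0^3 u(x)^2 dx = ∫_0^3 (9*x^4 + 6*x^3 + 13*x^2 + 4*x + 4) dx. Term by term:
    ∫_0^3 9*x^4 dx = 2187/5;  ∫_0^3 6*x^3 dx = 243/2;  ∫_0^3 13*x^2 dx = 117;
    ∫_0^3 4*x dx = 18;  ∫_0^3 4 dx = 12.
  Sum: 2187/5 + 243/2 + 117 + 18 + 12 = 7059/10.
  ∫_0^3 u'(x)^2 dx = ∫_0^3 (36*x^2 + 12*x + 1) dx. Term by term:
    ∫_0^3 36*x^2 dx = 324;  ∫_0^3 12*x dx = 54;  ∫_0^3 1 dx = 3.
  Sum: 324 + 54 + 3 = 381.
Adding: ||u||_{H^1}^2 = 7059/10 + 381 = 10869/10.


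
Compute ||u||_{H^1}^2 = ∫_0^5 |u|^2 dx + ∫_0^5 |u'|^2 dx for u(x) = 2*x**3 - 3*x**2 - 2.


||u||_{H^1}^2 = 217265/7

The H^1 norm (squared) on an interval (0, L) is
  ||u||_{H^1}^2 = ∫_0^L u(x)^2 dx + ∫_0^L u'(x)^2 dx.
Compute u'(x) = 6*x**2 - 6*x.
Then u(x)^2 = 4*x**6 - 12*x**5 + 9*x**4 - 8*x**3 + 12*x**2 + 4 and u'(x)^2 = 36*x**4 - 72*x**3 + 36*x**2.
Integrate each monomial from 0 to 5 using ∫_0^5 c·x^n dx = c·5^(n+1)/(n+1):
  ∫_0^5 u(x)^2 dx = ∫_0^5 (4*x^6 - 12*x^5 + 9*x^4 - 8*x^3 + 12*x^2 + 4) dx. Term by term:
    ∫_0^5 4*x^6 dx = 312500/7;  ∫_0^5 -12*x^5 dx = -31250;  ∫_0^5 9*x^4 dx = 5625;
    ∫_0^5 -8*x^3 dx = -1250;  ∫_0^5 12*x^2 dx = 500;  ∫_0^5 4 dx = 20.
  Sum: 312500/7 − 31250 + 5625 − 1250 + 500 + 20 = 128015/7.
  ∫_0^5 u'(x)^2 dx = ∫_0^5 (36*x^4 - 72*x^3 + 36*x^2) dx. Term by term:
    ∫_0^5 36*x^4 dx = 22500;  ∫_0^5 -72*x^3 dx = -11250;  ∫_0^5 36*x^2 dx = 1500.
  Sum: 22500 − 11250 + 1500 = 12750.
Adding: ||u||_{H^1}^2 = 128015/7 + 12750 = 217265/7.


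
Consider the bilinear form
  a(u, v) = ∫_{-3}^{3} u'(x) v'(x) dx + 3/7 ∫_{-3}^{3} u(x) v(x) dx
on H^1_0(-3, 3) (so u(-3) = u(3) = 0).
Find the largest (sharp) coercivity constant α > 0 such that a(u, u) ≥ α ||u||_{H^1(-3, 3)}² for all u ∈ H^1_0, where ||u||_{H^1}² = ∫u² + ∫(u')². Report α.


α = (π^2 + 108/7)/(π^2 + 36)

Coercivity of a(·,·) on H^1_0(-3, 3) means a(u, u) ≥ α ||u||_{H^1}² for every u ∈ H^1_0.
The interval has length L = 6, and Poincaré/coercivity depend only on L. Here a(u, u) = ∫(u')² + (3/7)·∫u².
Here 0 < c = 3/7 < 1. The condition a(u,u) ≥ α||u||_{H^1}² reads (1−α)∫(u')² ≥ (α−c)∫u². Any admissible α is ≤ 1 (rapidly oscillating u have ∫u²/∫(u')² → 0), and α = 1 would force 0 ≥ (1−c)∫u², impossible since c < 1; so 1−α > 0. By the sharp Poincaré inequality on H^1_0 of an interval of length L, ∫(u')² ≥ (π/L)²∫u² with equality for the first sine mode sin(π(x−x₀)/L) (x₀ the left endpoint), so the inequality holds for all u iff (1−α)(π/L)² ≥ α − c, i.e. α ≤ ((π/L)² + c)/((π/L)² + 1) = (1 + c(L/π)²)/(1 + (L/π)²). With (π/L)² = π^2/36 and c = 3/7, the largest admissible constant is α = ((π/L)² + c)/((π/L)² + 1).
Simplifying, α = (π^2 + 108/7)/(π^2 + 36).


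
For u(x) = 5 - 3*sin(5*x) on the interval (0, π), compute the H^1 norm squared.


||u||_{H^1(0,π)}^2 = -12 + 142*π

u'(x) = -15*cos(5*x).
Expand u² and (u')² and integrate term by term on (0, π), using: for integers n ≥ 1, ∫_0^π sin²(nx) dx = ∫_0^π cos²(nx) dx = π/2; for n ≠ n', ∫_0^π sin(nx)sin(n'x) dx = ∫_0^π cos(nx)cos(n'x) dx = 0; and by product-to-sum, ∫_0^π sin(nx)cos(n'x) dx = ½∫_0^π [sin((n+n')x) + sin((n−n')x)] dx, which is 0 when n+n' is even and 2n/(n²−n'²) when n+n' is odd (it need not vanish on (0, π)). For the constant mode: ∫_0^π 1 dx = π, ∫_0^π cos(nx) dx = 0, ∫_0^π sin(nx) dx = (1−(−1)^n)/n.
  u² squared terms: (5)²·∫1 dx = 25·π = 25*π;  (-3)²·∫sin(5x)² dx = 9·π/2 = 9*π/2.
  u² cross terms: 2·(5)·(-3)·∫1·sin(5x) dx = -30·(2/5) = -12.
  So ∫_0^π u² dx = 25*π + 9*π/2 − 12 = -12 + 59*π/2.
  (u')² squared terms: (-15)²·∫cos(5x)² dx = 225·π/2 = 225*π/2.
  So ∫_0^π (u')² dx = 225*π/2.
||u||_{H^1}^2 = (-12 + 59*π/2) + (225*π/2) = -12 + 142*π.


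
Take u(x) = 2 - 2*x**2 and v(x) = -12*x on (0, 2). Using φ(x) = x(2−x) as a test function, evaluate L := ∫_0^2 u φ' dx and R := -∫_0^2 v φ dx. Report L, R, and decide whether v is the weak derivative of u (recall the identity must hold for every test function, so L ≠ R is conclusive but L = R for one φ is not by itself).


LHS = 16/3, RHS = 16. No, v is not the weak derivative of u.

u(x) = 2 - 2*x**2, classical derivative u'(x) = -4*x.
φ(x) = x(2−x), so φ'(x) = 2 - 2*x.
Note φ(0) = φ(2) = 0, so the boundary term u·φ vanishes.
LHS = ∫_0^2 u(x) φ'(x) dx = ∫_0^2 (4*x^3 - 4*x^2 - 4*x + 4) dx. Term by term:
  ∫_0^2 4*x^3 dx = 16;  ∫_0^2 -4*x^2 dx = -32/3;  ∫_0^2 -4*x dx = -8;
  ∫_0^2 4 dx = 8.
Sum: 16 − 32/3 − 8 + 8 = 16/3.
So LHS = 16/3.
∫_0^2 v(x) φ(x) dx = ∫_0^2 (12*x^3 - 24*x^2) dx. Term by term:
  ∫_0^2 12*x^3 dx = 48;  ∫_0^2 -24*x^2 dx = -64.
Sum: 48 − 64 = -16.
So RHS = -∫_0^2 v(x) φ(x) dx = 16.
LHS − RHS = -32/3 ≠ 0, so the identity fails.
(For a valid weak derivative the identity must hold for EVERY test function, in particular this one. The failure shows v is NOT the weak derivative of u.)
Correct weak derivative would be u'(x) = -4*x.


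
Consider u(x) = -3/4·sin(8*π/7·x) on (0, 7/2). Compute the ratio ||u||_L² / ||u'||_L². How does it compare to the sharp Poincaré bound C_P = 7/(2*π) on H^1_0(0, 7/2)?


||u||_L² / ||u'||_L² = 7/(8*π) < C_P = 7/(2*π).

u(x) = -3/4·sin(8*π/7·x), so u'(x) = -6*π*cos(8*π*x/7)/7.
Writing u(x) = A·sin(kπx/L) with A = -3/4 and k = 4, use ∫_0^L sin²(kπx/L) dx = L/2 and ∫_0^L cos²(kπx/L) dx = L/2.
u² = 9/16·sin²(8*π/7·x) and (u')² = 36*π^2/49·cos²(8*π/7·x), and each of sin², cos² integrates to L/2 = 7/4 over (0, 7/2).
∫_0^7/2 u² dx = 63/64, so ||u||_L² = 3*sqrt(7)/8.
∫_0^7/2 (u')² dx = 9*π^2/7, so ||u'||_L² = 3*sqrt(7)*π/7.
Ratio ||u||_L² / ||u'||_L² = 7/(8*π).
Sharp Poincaré constant on H^1_0(0, 7/2) is C_P = L/π = 7/(2*π), achieved by sin(2*π/7·x).
This is the k = 4 harmonic; the ratio L/(kπ) is strictly less than C_P = L/π, consistent with the sharp inequality ||u||_L² ≤ C_P ||u'||_L².


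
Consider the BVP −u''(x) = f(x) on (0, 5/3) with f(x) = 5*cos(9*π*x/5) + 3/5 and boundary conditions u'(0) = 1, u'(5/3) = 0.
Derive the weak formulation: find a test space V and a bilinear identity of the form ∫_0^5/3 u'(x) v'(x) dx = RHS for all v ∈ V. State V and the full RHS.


V = H^1(0, 5/3) (v unrestricted at boundary; u is determined up to an additive constant); weak form: ∫_0^5/3 u'v' dx = ∫_0^5/3 (5*cos(9*π*x/5) + 3/5) v dx − v(0) for all v ∈ V.

Multiply both sides by a test function v and integrate from 0 to 5/3:
  ∫_0^5/3 −u''(x) v(x) dx = ∫_0^5/3 f(x) v(x) dx.
Integrate the LHS by parts once:
  ∫_0^5/3 −u'' v dx = −[u'(x) v(x)]_0^5/3 + ∫_0^5/3 u'(x) v'(x) dx.
Thus ∫_0^5/3 u'(x) v'(x) dx = ∫_0^5/3 f(x) v(x) dx + [u'(x) v(x)]_0^5/3.
Choose V so that boundary terms are either known or forced to vanish.
u has inhomogeneous Neumann u'(0) = 1, u'(5/3) = 0. [u' v]_0^5/3 = (0)·v(5/3) − (1)·v(0) = − v(0). Take V = H^1(0, 5/3); boundary term becomes part of RHS.
Weak formulation: find u (satisfying any essential BC) such that ∫_0^5/3 u'(x) v'(x) dx = ∫_0^5/3 f v dx − v(0) for all v ∈ V (Neumann data are natural BCs: they enter the RHS as boundary terms).
Substituting f(x) = 5*cos(9*π*x/5) + 3/5, the right-hand side is ∫_0^5/3 (5*cos(9*π*x/5) + 3/5) v dx − v(0).
Compatibility check (pure Neumann): taking v ≡ 1 ∈ V gives 0 = ∫_0^5/3 f dx + (0) − (1), i.e. ∫_0^5/3 f dx must equal u'(0) − u'(5/3) = 1. Indeed ∫_0^5/3 (5*cos(9*π*x/5) + 3/5) dx = 1, so the data are compatible. The solution is then unique only up to an additive constant (fix it e.g. by requiring ∫_0^5/3 u dx = 0).


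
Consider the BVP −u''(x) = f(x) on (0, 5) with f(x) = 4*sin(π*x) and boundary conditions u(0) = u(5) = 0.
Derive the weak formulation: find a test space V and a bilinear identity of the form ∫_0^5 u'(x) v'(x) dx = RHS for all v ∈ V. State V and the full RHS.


V = H^1_0(0, 5) (so v(0) = v(5) = 0); weak form: ∫_0^5 u'v' dx = ∫_0^5 (4*sin(π*x)) v dx for all v ∈ V.

Multiply both sides by a test function v and integrate from 0 to 5:
  ∫_0^5 −u''(x) v(x) dx = ∫_0^5 f(x) v(x) dx.
Integrate the LHS by parts once:
  ∫_0^5 −u'' v dx = −[u'(x) v(x)]_0^5 + ∫_0^5 u'(x) v'(x) dx.
Thus ∫_0^5 u'(x) v'(x) dx = ∫_0^5 f(x) v(x) dx + [u'(x) v(x)]_0^5.
Choose V so that boundary terms are either known or forced to vanish.
u is Dirichlet: u(0) = u(5) = 0. Let V = H^1_0(0, 5); then v(0) = v(5) = 0, and [u' v]_0^5 = 0.
Weak formulation: find u (satisfying any essential BC) such that ∫_0^5 u'(x) v'(x) dx = ∫_0^5 f v dx for all v ∈ V.
Substituting f(x) = 4*sin(π*x), the right-hand side is ∫_0^5 (4*sin(π*x)) v dx.


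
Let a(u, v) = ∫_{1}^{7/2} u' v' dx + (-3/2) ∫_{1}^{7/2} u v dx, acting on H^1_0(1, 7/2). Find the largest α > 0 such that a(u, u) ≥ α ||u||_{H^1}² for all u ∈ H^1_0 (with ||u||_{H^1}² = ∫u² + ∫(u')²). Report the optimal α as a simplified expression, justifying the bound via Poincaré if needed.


α = (-75 + 8*π^2)/(2*(25 + 4*π^2))

Coercivity of a(·,·) on H^1_0(1, 7/2) means a(u, u) ≥ α ||u||_{H^1}² for every u ∈ H^1_0.
The interval has length L = 5/2, and Poincaré/coercivity depend only on L. Here a(u, u) = ∫(u')² + (-3/2)·∫u².
Here c = -3/2 < 0 with |c| < (π/L)² = 4*π^2/25, so coercivity still holds. The condition a(u,u) ≥ α||u||_{H^1}² reads (1−α)∫(u')² ≥ (α−c)∫u². Any admissible α is ≤ 1 (rapidly oscillating u have ∫u²/∫(u')² → 0), and α = 1 would force 0 ≥ (1−c)∫u², impossible since c < 1; so 1−α > 0. By the sharp Poincaré inequality on H^1_0 of an interval of length L, ∫(u')² ≥ (π/L)²∫u² with equality for the first sine mode sin(π(x−x₀)/L) (x₀ the left endpoint), so the inequality holds for all u iff (1−α)(π/L)² ≥ α − c, i.e. α ≤ ((π/L)² + c)/((π/L)² + 1) = (1 + c(L/π)²)/(1 + (L/π)²). (Direct route, valid since c ≤ 0: Poincaré gives c∫u² ≥ c(L/π)²∫(u')², so a(u,u) ≥ (1 + c(L/π)²)∫(u')², while ||u||_{H^1}² ≤ (1 + (L/π)²)∫(u')²; dividing yields the same α.) With (π/L)² = 4*π^2/25 and c = -3/2, the largest admissible constant is α = ((π/L)² + c)/((π/L)² + 1).
Simplifying, α = (-75 + 8*π^2)/(2*(25 + 4*π^2)).


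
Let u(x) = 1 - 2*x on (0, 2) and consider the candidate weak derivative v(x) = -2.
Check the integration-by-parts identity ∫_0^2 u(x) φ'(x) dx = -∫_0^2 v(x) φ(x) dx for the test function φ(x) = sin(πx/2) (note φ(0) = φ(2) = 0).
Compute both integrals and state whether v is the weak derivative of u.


LHS = 8/π, RHS = 8/π. Yes, v = u' weakly.

u(x) = 1 - 2*x, classical derivative u'(x) = -2.
φ(x) = sin(πx/2), so φ'(x) = π*cos(π*x/2)/2.
Note φ(0) = φ(2) = 0, so the boundary term u·φ vanishes.
LHS = ∫_0^2 u(x) φ'(x) dx = ∫_0^2 (-π*x*cos(π*x/2) + π*cos(π*x/2)/2) dx. Term by term:
  ∫_0^2 π*cos(π*x/2)/2 dx = 0;  ∫_0^2 -π*x*cos(π*x/2) dx = 8/π.
Sum: 0 + 8/π = 8/π.
So LHS = 8/π.
∫_0^2 v(x) φ(x) dx = ∫_0^2 (-2*sin(π*x/2)) dx. Term by term:
  ∫_0^2 -2*sin(π*x/2) dx = -8/π.
So RHS = -∫_0^2 v(x) φ(x) dx = 8/π.
LHS = RHS, so the identity holds for this test φ.
Moreover u is smooth here and v(x) = u'(x) = -2 pointwise, so the identity holds for every test function. Hence v is the weak derivative of u.


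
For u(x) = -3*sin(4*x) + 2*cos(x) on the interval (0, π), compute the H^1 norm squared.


||u||_{H^1(0,π)}^2 = -64/5 + 161*π/2

u'(x) = -2*sin(x) - 12*cos(4*x).
Expand u² and (u')² and integrate term by term on (0, π), using: for integers n ≥ 1, ∫_0^π sin²(nx) dx = ∫_0^π cos²(nx) dx = π/2; for n ≠ n', ∫_0^π sin(nx)sin(n'x) dx = ∫_0^π cos(nx)cos(n'x) dx = 0; and by product-to-sum, ∫_0^π sin(nx)cos(n'x) dx = ½∫_0^π [sin((n+n')x) + sin((n−n')x)] dx, which is 0 when n+n' is even and 2n/(n²−n'²) when n+n' is odd (it need not vanish on (0, π)).
  u² squared terms: (-3)²·∫sin(4x)² dx = 9·π/2 = 9*π/2;  (2)²·∫cos(x)² dx = 4·π/2 = 2*π.
  u² cross terms: 2·(-3)·(2)·∫sin(4x)·cos(x) dx = -12·(8/15) = -32/5.
  So ∫_0^π u² dx = 9*π/2 + 2*π − 32/5 = -32/5 + 13*π/2.
  (u')² squared terms: (-12)²·∫cos(4x)² dx = 144·π/2 = 72*π;  (-2)²·∫sin(x)² dx = 4·π/2 = 2*π.
  (u')² cross terms: 2·(-12)·(-2)·∫cos(4x)·sin(x) dx = 48·(-2/15) = -32/5.
  So ∫_0^π (u')² dx = 72*π + 2*π − 32/5 = -32/5 + 74*π.
||u||_{H^1}^2 = (-32/5 + 13*π/2) + (-32/5 + 74*π) = -64/5 + 161*π/2.


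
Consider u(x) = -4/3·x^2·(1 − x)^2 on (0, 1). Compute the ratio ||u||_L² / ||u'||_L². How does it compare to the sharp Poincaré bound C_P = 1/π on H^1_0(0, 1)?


||u||_L² / ||u'||_L² = sqrt(3)/6 < C_P = 1/π.

u(x) = -4/3·x^2·(1 − x)^2, so u'(x) = 8*x*(x*(1 - x) - (x - 1)^2)/3.
u(x) = -4/3·x^2·(1 − x)^2 vanishes at x = 0 and x = 1, so u ∈ H^1_0(0, 1). Differentiate via the product rule and integrate the resulting polynomials term by term.
  ∫_0^1 u² dx = ∫_0^1 (16*x^8/9 - 64*x^7/9 + 32*x^6/3 - 64*x^5/9 + 16*x^4/9) dx. Term by term:
    ∫_0^1 16*x^8/9 dx = 16/81;  ∫_0^1 -64*x^7/9 dx = -8/9;  ∫_0^1 32*x^6/3 dx = 32/21;
    ∫_0^1 -64*x^5/9 dx = -32/27;  ∫_0^1 16*x^4/9 dx = 16/45.
  Sum: 16/81 − 8/9 + 32/21 − 32/27 + 16/45 = 8/2835.
  ∫_0^1 (u')² dx = ∫_0^1 (256*x^6/9 - 256*x^5/3 + 832*x^4/9 - 128*x^3/3 + 64*x^2/9) dx. Term by term:
    ∫_0^1 256*x^6/9 dx = 256/63;  ∫_0^1 -256*x^5/3 dx = -128/9;  ∫_0^1 832*x^4/9 dx = 832/45;
    ∫_0^1 -128*x^3/3 dx = -32/3;  ∫_0^1 64*x^2/9 dx = 64/27.
  Sum: 256/63 − 128/9 + 832/45 − 32/3 + 64/27 = 32/945.
∫_0^1 u² dx = 8/2835, so ||u||_L² = 2*sqrt(70)/315.
∫_0^1 (u')² dx = 32/945, so ||u'||_L² = 4*sqrt(210)/315.
Ratio ||u||_L² / ||u'||_L² = sqrt(3)/6.
Sharp Poincaré constant on H^1_0(0, 1) is C_P = L/π = 1/π, achieved by sin(π·x).
A polynomial bump cannot attain the sharp Poincaré constant (only the first sine eigenfunction does), so the ratio is strictly less than C_P, consistent with ||u||_L² ≤ C_P ||u'||_L².


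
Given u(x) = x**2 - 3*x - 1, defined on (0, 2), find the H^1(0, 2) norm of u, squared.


||u||_{H^1}^2 = 296/15

The H^1 norm (squared) on an interval (0, L) is
  ||u||_{H^1}^2 = ∫_0^L u(x)^2 dx + ∫_0^L u'(x)^2 dx.
Compute u'(x) = 2*x - 3.
Then u(x)^2 = x**4 - 6*x**3 + 7*x**2 + 6*x + 1 and u'(x)^2 = 4*x**2 - 12*x + 9.
Integrate each monomial from 0 to 2 using ∫_0^2 c·x^n dx = c·2^(n+1)/(n+1):
  ∫_0^2 u(x)^2 dx = ∫_0^2 (x^4 - 6*x^3 + 7*x^2 + 6*x + 1) dx. Term by term:
    ∫_0^2 x^4 dx = 32/5;  ∫_0^2 -6*x^3 dx = -24;  ∫_0^2 7*x^2 dx = 56/3;
    ∫_0^2 6*x dx = 12;  ∫_0^2 1 dx = 2.
  Sum: 32/5 − 24 + 56/3 + 12 + 2 = 226/15.
  ∫_0^2 u'(x)^2 dx = ∫_0^2 (4*x^2 - 12*x + 9) dx. Term by term:
    ∫_0^2 4*x^2 dx = 32/3;  ∫_0^2 -12*x dx = -24;  ∫_0^2 9 dx = 18.
  Sum: 32/3 − 24 + 18 = 14/3.
Adding: ||u||_{H^1}^2 = 226/15 + 14/3 = 296/15.


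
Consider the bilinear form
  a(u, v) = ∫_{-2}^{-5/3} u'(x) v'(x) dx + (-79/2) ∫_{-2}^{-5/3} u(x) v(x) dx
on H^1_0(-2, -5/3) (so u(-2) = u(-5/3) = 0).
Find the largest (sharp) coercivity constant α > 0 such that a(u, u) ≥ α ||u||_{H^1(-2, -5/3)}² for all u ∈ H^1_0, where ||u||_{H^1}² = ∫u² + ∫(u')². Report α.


α = (-79 + 18*π^2)/(2*(1 + 9*π^2))

Coercivity of a(·,·) on H^1_0(-2, -5/3) means a(u, u) ≥ α ||u||_{H^1}² for every u ∈ H^1_0.
The interval has length L = 1/3, and Poincaré/coercivity depend only on L. Here a(u, u) = ∫(u')² + (-79/2)·∫u².
Here c = -79/2 < 0 with |c| < (π/L)² = 9*π^2, so coercivity still holds. The condition a(u,u) ≥ α||u||_{H^1}² reads (1−α)∫(u')² ≥ (α−c)∫u². Any admissible α is ≤ 1 (rapidly oscillating u have ∫u²/∫(u')² → 0), and α = 1 would force 0 ≥ (1−c)∫u², impossible since c < 1; so 1−α > 0. By the sharp Poincaré inequality on H^1_0 of an interval of length L, ∫(u')² ≥ (π/L)²∫u² with equality for the first sine mode sin(π(x−x₀)/L) (x₀ the left endpoint), so the inequality holds for all u iff (1−α)(π/L)² ≥ α − c, i.e. α ≤ ((π/L)² + c)/((π/L)² + 1) = (1 + c(L/π)²)/(1 + (L/π)²). (Direct route, valid since c ≤ 0: Poincaré gives c∫u² ≥ c(L/π)²∫(u')², so a(u,u) ≥ (1 + c(L/π)²)∫(u')², while ||u||_{H^1}² ≤ (1 + (L/π)²)∫(u')²; dividing yields the same α.) With (π/L)² = 9*π^2 and c = -79/2, the largest admissible constant is α = ((π/L)² + c)/((π/L)² + 1).
Simplifying, α = (-79 + 18*π^2)/(2*(1 + 9*π^2)).


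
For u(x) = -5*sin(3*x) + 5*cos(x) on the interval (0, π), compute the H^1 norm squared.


||u||_{H^1(0,π)}^2 = 150*π

u'(x) = -5*sin(x) - 15*cos(3*x).
Expand u² and (u')² and integrate term by term on (0, π), using: for integers n ≥ 1, ∫_0^π sin²(nx) dx = ∫_0^π cos²(nx) dx = π/2; for n ≠ n', ∫_0^π sin(nx)sin(n'x) dx = ∫_0^π cos(nx)cos(n'x) dx = 0; and by product-to-sum, ∫_0^π sin(nx)cos(n'x) dx = ½∫_0^π [sin((n+n')x) + sin((n−n')x)] dx, which is 0 when n+n' is even and 2n/(n²−n'²) when n+n' is odd (it need not vanish on (0, π)).
  u² squared terms: (-5)²·∫sin(3x)² dx = 25·π/2 = 25*π/2;  (5)²·∫cos(x)² dx = 25·π/2 = 25*π/2.
  u² cross terms: 2·(-5)·(5)·∫sin(3x)·cos(x) dx = -50·(0) = 0.
  So ∫_0^π u² dx = 25*π/2 + 25*π/2 + 0 = 25*π.
  (u')² squared terms: (-15)²·∫cos(3x)² dx = 225·π/2 = 225*π/2;  (-5)²·∫sin(x)² dx = 25·π/2 = 25*π/2.
  (u')² cross terms: 2·(-15)·(-5)·∫cos(3x)·sin(x) dx = 150·(0) = 0.
  So ∫_0^π (u')² dx = 225*π/2 + 25*π/2 + 0 = 125*π.
||u||_{H^1}^2 = (25*π) + (125*π) = 150*π.


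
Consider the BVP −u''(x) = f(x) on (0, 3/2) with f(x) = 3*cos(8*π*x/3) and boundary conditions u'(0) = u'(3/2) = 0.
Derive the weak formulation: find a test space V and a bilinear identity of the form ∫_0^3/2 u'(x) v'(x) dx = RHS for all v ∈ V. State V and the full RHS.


V = H^1(0, 3/2) (no boundary constraint on v; u is determined up to an additive constant); weak form: ∫_0^3/2 u'v' dx = ∫_0^3/2 (3*cos(8*π*x/3)) v dx for all v ∈ V.

Multiply both sides by a test function v and integrate from 0 to 3/2:
  ∫_0^3/2 −u''(x) v(x) dx = ∫_0^3/2 f(x) v(x) dx.
Integrate the LHS by parts once:
  ∫_0^3/2 −u'' v dx = −[u'(x) v(x)]_0^3/2 + ∫_0^3/2 u'(x) v'(x) dx.
Thus ∫_0^3/2 u'(x) v'(x) dx = ∫_0^3/2 f(x) v(x) dx + [u'(x) v(x)]_0^3/2.
Choose V so that boundary terms are either known or forced to vanish.
u has homogeneous Neumann: u'(0) = u'(3/2) = 0. So [u' v]_0^3/2 = 0·v(3/2) − 0·v(0) = 0 for any v; take V = H^1(0, 3/2).
Weak formulation: find u (satisfying any essential BC) such that ∫_0^3/2 u'(x) v'(x) dx = ∫_0^3/2 f v dx for all v ∈ V (homogeneous Neumann, so boundary terms vanish).
Substituting f(x) = 3*cos(8*π*x/3), the right-hand side is ∫_0^3/2 (3*cos(8*π*x/3)) v dx.
Compatibility check (pure Neumann): taking v ≡ 1 ∈ V gives 0 = ∫_0^3/2 f dx + (0) − (0), i.e. ∫_0^3/2 f dx must equal u'(0) − u'(3/2) = 0. Indeed ∫_0^3/2 (3*cos(8*π*x/3)) dx = 0, so the data are compatible. The solution is then unique only up to an additive constant (fix it e.g. by requiring ∫_0^3/2 u dx = 0).


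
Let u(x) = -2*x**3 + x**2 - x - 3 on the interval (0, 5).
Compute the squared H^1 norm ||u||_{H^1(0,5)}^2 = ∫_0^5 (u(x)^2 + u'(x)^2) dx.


||u||_{H^1}^2 = 2444275/42

The H^1 norm (squared) on an interval (0, L) is
  ||u||_{H^1}^2 = ∫_0^L u(x)^2 dx + ∫_0^L u'(x)^2 dx.
Compute u'(x) = -6*x**2 + 2*x - 1.
Then u(x)^2 = 4*x**6 - 4*x**5 + 5*x**4 + 10*x**3 - 5*x**2 + 6*x + 9 and u'(x)^2 = 36*x**4 - 24*x**3 + 16*x**2 - 4*x + 1.
Integrate each monomial from 0 to 5 using ∫_0^5 c·x^n dx = c·5^(n+1)/(n+1):
  ∫_0^5 u(x)^2 dx = ∫_0^5 (4*x^6 - 4*x^5 + 5*x^4 + 10*x^3 - 5*x^2 + 6*x + 9) dx. Term by term:
    ∫_0^5 4*x^6 dx = 312500/7;  ∫_0^5 -4*x^5 dx = -31250/3;  ∫_0^5 5*x^4 dx = 3125;
    ∫_0^5 10*x^3 dx = 3125/2;  ∫_0^5 -5*x^2 dx = -625/3;  ∫_0^5 6*x dx = 75;
    ∫_0^5 9 dx = 45.
  Sum: 312500/7 − 31250/3 + 3125 + 3125/2 − 625/3 + 75 + 45 = 543555/14.
  ∫_0^5 u'(x)^2 dx = ∫_0^5 (36*x^4 - 24*x^3 + 16*x^2 - 4*x + 1) dx. Term by term:
    ∫_0^5 36*x^4 dx = 22500;  ∫_0^5 -24*x^3 dx = -3750;  ∫_0^5 16*x^2 dx = 2000/3;
    ∫_0^5 -4*x dx = -50;  ∫_0^5 1 dx = 5.
  Sum: 22500 − 3750 + 2000/3 − 50 + 5 = 58115/3.
Adding: ||u||_{H^1}^2 = 543555/14 + 58115/3 = 2444275/42.


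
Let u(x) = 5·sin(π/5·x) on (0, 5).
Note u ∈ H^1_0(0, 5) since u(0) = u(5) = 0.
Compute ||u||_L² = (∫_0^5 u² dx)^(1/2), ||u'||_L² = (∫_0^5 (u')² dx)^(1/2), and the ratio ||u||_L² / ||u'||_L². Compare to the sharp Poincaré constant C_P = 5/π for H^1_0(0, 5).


||u||_L² / ||u'||_L² = 5/π = C_P.

u(x) = 5·sin(π/5·x), so u'(x) = π*cos(π*x/5).
Writing u(x) = A·sin(kπx/L) with A = 5 and k = 1, use ∫_0^L sin²(kπx/L) dx = L/2 and ∫_0^L cos²(kπx/L) dx = L/2.
u² = 25·sin²(π/5·x) and (u')² = π^2·cos²(π/5·x), and each of sin², cos² integrates to L/2 = 5/2 over (0, 5).
∫_0^5 u² dx = 125/2, so ||u||_L² = 5*sqrt(10)/2.
∫_0^5 (u')² dx = 5*π^2/2, so ||u'||_L² = sqrt(10)*π/2.
Ratio ||u||_L² / ||u'||_L² = 5/π.
Sharp Poincaré constant on H^1_0(0, 5) is C_P = L/π = 5/π, achieved by sin(π/5·x).
This is the k = 1 eigenfunction (up to amplitude), so the ratio equals the sharp Poincaré constant exactly.


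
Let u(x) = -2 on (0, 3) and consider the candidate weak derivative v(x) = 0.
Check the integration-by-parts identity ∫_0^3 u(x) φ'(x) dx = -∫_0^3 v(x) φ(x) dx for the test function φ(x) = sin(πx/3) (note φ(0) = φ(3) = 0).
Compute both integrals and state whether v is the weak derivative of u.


LHS = 0, RHS = 0. Yes, v = u' weakly.

u(x) = -2, classical derivative u'(x) = 0.
φ(x) = sin(πx/3), so φ'(x) = π*cos(π*x/3)/3.
Note φ(0) = φ(3) = 0, so the boundary term u·φ vanishes.
LHS = ∫_0^3 u(x) φ'(x) dx = ∫_0^3 (-2*π*cos(π*x/3)/3) dx. Term by term:
  ∫_0^3 -2*π*cos(π*x/3)/3 dx = 0.
So LHS = 0.
∫_0^3 v(x) φ(x) dx = ∫_0^3 (0) dx. Term by term:
  ∫_0^3 0 dx = 0.
So RHS = -∫_0^3 v(x) φ(x) dx = 0.
LHS = RHS, so the identity holds for this test φ.
Moreover u is smooth here and v(x) = u'(x) = 0 pointwise, so the identity holds for every test function. Hence v is the weak derivative of u.


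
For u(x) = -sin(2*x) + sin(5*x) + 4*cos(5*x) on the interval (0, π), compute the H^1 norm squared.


||u||_{H^1(0,π)}^2 = 832/21 + 447*π/2

u'(x) = -20*sin(5*x) - 2*cos(2*x) + 5*cos(5*x).
Expand u² and (u')² and integrate term by term on (0, π), using: for integers n ≥ 1, ∫_0^π sin²(nx) dx = ∫_0^π cos²(nx) dx = π/2; for n ≠ n', ∫_0^π sin(nx)sin(n'x) dx = ∫_0^π cos(nx)cos(n'x) dx = 0; and by product-to-sum, ∫_0^π sin(nx)cos(n'x) dx = ½∫_0^π [sin((n+n')x) + sin((n−n')x)] dx, which is 0 when n+n' is even and 2n/(n²−n'²) when n+n' is odd (it need not vanish on (0, π)).
  u² squared terms: (-1)²·∫sin(2x)² dx = 1·π/2 = π/2;  (4)²·∫cos(5x)² dx = 16·π/2 = 8*π;  (1)²·∫sin(5x)² dx = 1·π/2 = π/2.
  u² cross terms: 2·(-1)·(4)·∫sin(2x)·cos(5x) dx = -8·(-4/21) = 32/21;  2·(-1)·(1)·∫sin(2x)·sin(5x) dx = -2·(0) = 0;  2·(4)·(1)·∫cos(5x)·sin(5x) dx = 8·(0) = 0.
  So ∫_0^π u² dx = π/2 + 8*π + π/2 + 32/21 + 0 + 0 = 32/21 + 9*π.
  (u')² squared terms: (-20)²·∫sin(5x)² dx = 400·π/2 = 200*π;  (-2)²·∫cos(2x)² dx = 4·π/2 = 2*π;  (5)²·∫cos(5x)² dx = 25·π/2 = 25*π/2.
  (u')² cross terms: 2·(-20)·(-2)·∫sin(5x)·cos(2x) dx = 80·(10/21) = 800/21;  2·(-20)·(5)·∫sin(5x)·cos(5x) dx = -200·(0) = 0;  2·(-2)·(5)·∫cos(2x)·cos(5x) dx = -20·(0) = 0.
  So ∫_0^π (u')² dx = 200*π + 2*π + 25*π/2 + 800/21 + 0 + 0 = 800/21 + 429*π/2.
||u||_{H^1}^2 = (32/21 + 9*π) + (800/21 + 429*π/2) = 832/21 + 447*π/2.
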